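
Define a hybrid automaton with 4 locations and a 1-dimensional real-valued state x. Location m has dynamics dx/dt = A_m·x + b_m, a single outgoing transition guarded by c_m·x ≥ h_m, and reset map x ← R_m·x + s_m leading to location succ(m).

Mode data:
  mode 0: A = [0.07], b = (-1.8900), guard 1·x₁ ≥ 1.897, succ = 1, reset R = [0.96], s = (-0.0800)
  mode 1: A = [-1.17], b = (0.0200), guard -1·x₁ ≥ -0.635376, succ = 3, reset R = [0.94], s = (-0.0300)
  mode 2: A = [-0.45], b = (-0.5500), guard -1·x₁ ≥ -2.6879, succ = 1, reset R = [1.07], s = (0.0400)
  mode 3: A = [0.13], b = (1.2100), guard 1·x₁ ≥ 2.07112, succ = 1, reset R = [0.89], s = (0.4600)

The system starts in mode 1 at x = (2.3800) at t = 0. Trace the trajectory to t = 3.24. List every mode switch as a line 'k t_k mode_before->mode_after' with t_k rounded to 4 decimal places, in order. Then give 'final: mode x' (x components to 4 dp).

Mode 1: guard c·x = -0.6354 hit at Δt = 1.1459 (t = 1.1459), x⁻ = (0.6354) → reset → x⁺ = (0.5673), jump to mode 3
Mode 3: guard c·x = 2.0711 hit at Δt = 1.0904 (t = 2.2363), x⁻ = (2.0711) → reset → x⁺ = (2.3033), jump to mode 1
Mode 1: flow for 1.0037 to horizon, guard not reached → x = (0.7236)

1 1.1459 1->3
2 2.2363 3->1
final: 1 0.7236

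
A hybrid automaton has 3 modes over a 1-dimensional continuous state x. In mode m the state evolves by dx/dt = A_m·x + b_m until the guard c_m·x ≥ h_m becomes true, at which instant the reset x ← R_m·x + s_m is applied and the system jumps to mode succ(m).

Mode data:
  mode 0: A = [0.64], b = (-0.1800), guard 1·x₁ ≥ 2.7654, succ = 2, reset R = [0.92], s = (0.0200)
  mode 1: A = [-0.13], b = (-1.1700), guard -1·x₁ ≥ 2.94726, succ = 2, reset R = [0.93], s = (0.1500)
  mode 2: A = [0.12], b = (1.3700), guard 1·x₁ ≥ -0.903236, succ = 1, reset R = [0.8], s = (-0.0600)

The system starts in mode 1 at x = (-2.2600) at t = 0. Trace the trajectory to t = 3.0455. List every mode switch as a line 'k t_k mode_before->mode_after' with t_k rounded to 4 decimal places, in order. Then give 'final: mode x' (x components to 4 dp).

Mode 1: guard c·x = 2.9473 hit at Δt = 0.8273 (t = 0.8273), x⁻ = (-2.9473) → reset → x⁺ = (-2.5910), jump to mode 2
Mode 2: guard c·x = -0.9032 hit at Δt = 1.4582 (t = 2.2855), x⁻ = (-0.9032) → reset → x⁺ = (-0.7826), jump to mode 1
Mode 1: flow for 0.7600 to horizon, guard not reached → x = (-1.5557)

1 0.8273 1->2
2 2.2855 2->1
final: 1 -1.5557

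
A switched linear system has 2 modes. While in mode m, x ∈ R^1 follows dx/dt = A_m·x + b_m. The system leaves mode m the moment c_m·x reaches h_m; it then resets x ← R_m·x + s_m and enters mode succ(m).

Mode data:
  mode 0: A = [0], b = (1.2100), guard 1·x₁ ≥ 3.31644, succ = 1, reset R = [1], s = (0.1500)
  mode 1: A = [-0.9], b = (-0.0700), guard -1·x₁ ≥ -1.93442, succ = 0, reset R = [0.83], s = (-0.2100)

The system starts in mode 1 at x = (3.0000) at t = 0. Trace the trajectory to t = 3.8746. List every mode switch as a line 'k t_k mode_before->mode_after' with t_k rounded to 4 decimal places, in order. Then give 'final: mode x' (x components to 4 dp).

1 0.4722 1->0
2 2.0597 0->1
3 2.6887 1->0
final: 0 2.8305

Mode 1: guard c·x = -1.9344 hit at Δt = 0.4722 (t = 0.4722), x⁻ = (1.9344) → reset → x⁺ = (1.3956), jump to mode 0
Mode 0: guard c·x = 3.3164 hit at Δt = 1.5875 (t = 2.0597), x⁻ = (3.3164) → reset → x⁺ = (3.4664), jump to mode 1
Mode 1: guard c·x = -1.9344 hit at Δt = 0.6290 (t = 2.6887), x⁻ = (1.9344) → reset → x⁺ = (1.3956), jump to mode 0
Mode 0: flow for 1.1859 to horizon, guard not reached → x = (2.8305)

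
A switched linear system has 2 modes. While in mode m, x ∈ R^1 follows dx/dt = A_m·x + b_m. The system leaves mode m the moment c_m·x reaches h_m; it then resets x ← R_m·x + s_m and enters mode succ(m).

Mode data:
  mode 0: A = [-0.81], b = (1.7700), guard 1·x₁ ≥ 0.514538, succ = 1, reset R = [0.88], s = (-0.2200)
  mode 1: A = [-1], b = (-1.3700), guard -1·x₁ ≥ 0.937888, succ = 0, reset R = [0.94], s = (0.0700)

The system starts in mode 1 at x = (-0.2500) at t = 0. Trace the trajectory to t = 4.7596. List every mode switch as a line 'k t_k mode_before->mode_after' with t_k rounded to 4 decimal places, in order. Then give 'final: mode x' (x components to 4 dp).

Mode 1: guard c·x = 0.9379 hit at Δt = 0.9524 (t = 0.9524), x⁻ = (-0.9379) → reset → x⁺ = (-0.8116), jump to mode 0
Mode 0: guard c·x = 0.5145 hit at Δt = 0.7214 (t = 1.6738), x⁻ = (0.5145) → reset → x⁺ = (0.2328), jump to mode 1
Mode 1: guard c·x = 0.9379 hit at Δt = 1.3108 (t = 2.9846), x⁻ = (-0.9379) → reset → x⁺ = (-0.8116), jump to mode 0
Mode 0: guard c·x = 0.5145 hit at Δt = 0.7214 (t = 3.7060), x⁻ = (0.5145) → reset → x⁺ = (0.2328), jump to mode 1
Mode 1: flow for 1.0536 to horizon, guard not reached → x = (-0.8111)

1 0.9524 1->0
2 1.6738 0->1
3 2.9846 1->0
4 3.7060 0->1
final: 1 -0.8111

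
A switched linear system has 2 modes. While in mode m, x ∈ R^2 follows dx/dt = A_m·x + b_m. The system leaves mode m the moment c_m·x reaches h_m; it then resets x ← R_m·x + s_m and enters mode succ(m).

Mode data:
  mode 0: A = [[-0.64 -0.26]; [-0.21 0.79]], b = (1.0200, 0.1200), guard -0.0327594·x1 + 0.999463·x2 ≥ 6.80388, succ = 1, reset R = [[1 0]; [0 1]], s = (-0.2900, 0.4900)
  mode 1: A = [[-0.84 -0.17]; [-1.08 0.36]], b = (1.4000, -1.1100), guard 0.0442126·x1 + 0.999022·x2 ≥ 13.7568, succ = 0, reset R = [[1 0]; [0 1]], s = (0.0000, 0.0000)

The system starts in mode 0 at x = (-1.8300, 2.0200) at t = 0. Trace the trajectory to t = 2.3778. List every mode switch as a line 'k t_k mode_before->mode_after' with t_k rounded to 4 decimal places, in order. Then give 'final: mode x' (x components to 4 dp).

Mode 0: guard c·x = 6.8039 hit at Δt = 1.3495 (t = 1.3495), x⁻ = (-0.8704, 6.7790) → reset → x⁺ = (-1.1604, 7.2690), jump to mode 1
Mode 1: flow for 1.0283 to horizon, guard not reached → x = (-0.5688, 10.2172)

1 1.3495 0->1
final: 1 -0.5688 10.2172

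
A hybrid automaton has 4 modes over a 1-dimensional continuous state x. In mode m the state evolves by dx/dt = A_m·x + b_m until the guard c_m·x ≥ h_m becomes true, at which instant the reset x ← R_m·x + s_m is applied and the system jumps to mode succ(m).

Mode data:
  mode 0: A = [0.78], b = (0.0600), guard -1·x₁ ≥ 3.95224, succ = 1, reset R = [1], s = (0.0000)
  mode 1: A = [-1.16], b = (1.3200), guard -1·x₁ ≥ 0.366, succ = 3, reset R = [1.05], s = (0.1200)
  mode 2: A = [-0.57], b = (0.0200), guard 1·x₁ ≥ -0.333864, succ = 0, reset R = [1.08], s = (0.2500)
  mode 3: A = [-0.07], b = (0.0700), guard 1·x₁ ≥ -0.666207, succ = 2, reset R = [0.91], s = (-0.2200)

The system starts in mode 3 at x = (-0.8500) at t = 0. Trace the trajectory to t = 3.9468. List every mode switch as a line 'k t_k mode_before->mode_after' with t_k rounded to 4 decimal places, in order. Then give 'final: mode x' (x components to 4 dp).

1 1.4948 3->2
2 2.9822 2->0
final: 0 -0.1483

Mode 3: guard c·x = -0.6662 hit at Δt = 1.4948 (t = 1.4948), x⁻ = (-0.6662) → reset → x⁺ = (-0.8262), jump to mode 2
Mode 2: guard c·x = -0.3339 hit at Δt = 1.4874 (t = 2.9822), x⁻ = (-0.3339) → reset → x⁺ = (-0.1106), jump to mode 0
Mode 0: flow for 0.9646 to horizon, guard not reached → x = (-0.1483)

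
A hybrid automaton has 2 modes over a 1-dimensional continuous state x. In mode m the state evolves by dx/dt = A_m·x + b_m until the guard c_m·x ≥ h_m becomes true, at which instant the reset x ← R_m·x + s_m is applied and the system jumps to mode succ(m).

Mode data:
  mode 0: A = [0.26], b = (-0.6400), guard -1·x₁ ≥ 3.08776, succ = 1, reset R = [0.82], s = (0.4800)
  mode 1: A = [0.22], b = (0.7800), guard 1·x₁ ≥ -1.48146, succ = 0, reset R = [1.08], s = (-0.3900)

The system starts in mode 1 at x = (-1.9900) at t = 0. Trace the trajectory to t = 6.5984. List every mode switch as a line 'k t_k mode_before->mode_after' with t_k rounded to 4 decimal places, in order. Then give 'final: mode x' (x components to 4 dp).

Mode 1: guard c·x = -1.4815 hit at Δt = 1.2858 (t = 1.2858), x⁻ = (-1.4815) → reset → x⁺ = (-1.9900), jump to mode 0
Mode 0: guard c·x = 3.0878 hit at Δt = 0.8478 (t = 2.1336), x⁻ = (-3.0878) → reset → x⁺ = (-2.0520), jump to mode 1
Mode 1: guard c·x = -1.4815 hit at Δt = 1.4706 (t = 3.6042), x⁻ = (-1.4815) → reset → x⁺ = (-1.9900), jump to mode 0
Mode 0: guard c·x = 3.0878 hit at Δt = 0.8478 (t = 4.4520), x⁻ = (-3.0878) → reset → x⁺ = (-2.0520), jump to mode 1
Mode 1: guard c·x = -1.4815 hit at Δt = 1.4706 (t = 5.9225), x⁻ = (-1.4815) → reset → x⁺ = (-1.9900), jump to mode 0
Mode 0: flow for 0.6759 to horizon, guard not reached → x = (-2.8451)

1 1.2858 1->0
2 2.1336 0->1
3 3.6042 1->0
4 4.4520 0->1
5 5.9225 1->0
final: 0 -2.8451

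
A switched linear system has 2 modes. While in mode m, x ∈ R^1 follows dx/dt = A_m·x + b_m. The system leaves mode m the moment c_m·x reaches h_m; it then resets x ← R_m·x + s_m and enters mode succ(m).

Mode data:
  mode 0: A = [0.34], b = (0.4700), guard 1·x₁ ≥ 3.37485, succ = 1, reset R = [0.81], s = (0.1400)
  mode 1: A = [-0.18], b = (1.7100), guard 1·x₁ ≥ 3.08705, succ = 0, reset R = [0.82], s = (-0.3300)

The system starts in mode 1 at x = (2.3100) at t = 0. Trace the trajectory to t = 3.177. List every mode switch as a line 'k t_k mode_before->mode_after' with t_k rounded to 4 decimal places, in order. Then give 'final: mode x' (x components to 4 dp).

Mode 1: guard c·x = 3.0871 hit at Δt = 0.6354 (t = 0.6354), x⁻ = (3.0870) → reset → x⁺ = (2.2014), jump to mode 0
Mode 0: guard c·x = 3.3748 hit at Δt = 0.8331 (t = 1.4685), x⁻ = (3.3749) → reset → x⁺ = (2.8736), jump to mode 1
Mode 1: guard c·x = 3.0871 hit at Δt = 0.1819 (t = 1.6504), x⁻ = (3.0871) → reset → x⁺ = (2.2014), jump to mode 0
Mode 0: guard c·x = 3.3748 hit at Δt = 0.8331 (t = 2.4835), x⁻ = (3.3748) → reset → x⁺ = (2.8736), jump to mode 1
Mode 1: guard c·x = 3.0871 hit at Δt = 0.1819 (t = 2.6654), x⁻ = (3.0871) → reset → x⁺ = (2.2014), jump to mode 0
Mode 0: flow for 0.5116 to horizon, guard not reached → x = (2.8823)

1 0.6354 1->0
2 1.4685 0->1
3 1.6504 1->0
4 2.4835 0->1
5 2.6654 1->0
final: 0 2.8823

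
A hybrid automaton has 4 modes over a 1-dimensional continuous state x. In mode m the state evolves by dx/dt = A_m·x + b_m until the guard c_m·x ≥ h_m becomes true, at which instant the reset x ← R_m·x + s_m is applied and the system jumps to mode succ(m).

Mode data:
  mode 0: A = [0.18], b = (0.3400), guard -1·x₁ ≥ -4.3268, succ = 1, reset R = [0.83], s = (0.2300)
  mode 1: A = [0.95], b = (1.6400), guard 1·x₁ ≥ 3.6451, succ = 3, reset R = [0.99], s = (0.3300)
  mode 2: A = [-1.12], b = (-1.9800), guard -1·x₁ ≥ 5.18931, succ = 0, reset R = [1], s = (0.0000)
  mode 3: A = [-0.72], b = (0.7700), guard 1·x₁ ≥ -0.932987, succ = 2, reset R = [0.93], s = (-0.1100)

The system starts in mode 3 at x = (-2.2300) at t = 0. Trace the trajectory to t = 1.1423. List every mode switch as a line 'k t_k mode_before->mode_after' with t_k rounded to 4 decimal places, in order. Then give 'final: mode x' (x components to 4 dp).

Mode 3: guard c·x = -0.9330 hit at Δt = 0.6936 (t = 0.6936), x⁻ = (-0.9330) → reset → x⁺ = (-0.9777), jump to mode 2
Mode 2: flow for 0.4487 to horizon, guard not reached → x = (-1.2898)

1 0.6936 3->2
final: 2 -1.2898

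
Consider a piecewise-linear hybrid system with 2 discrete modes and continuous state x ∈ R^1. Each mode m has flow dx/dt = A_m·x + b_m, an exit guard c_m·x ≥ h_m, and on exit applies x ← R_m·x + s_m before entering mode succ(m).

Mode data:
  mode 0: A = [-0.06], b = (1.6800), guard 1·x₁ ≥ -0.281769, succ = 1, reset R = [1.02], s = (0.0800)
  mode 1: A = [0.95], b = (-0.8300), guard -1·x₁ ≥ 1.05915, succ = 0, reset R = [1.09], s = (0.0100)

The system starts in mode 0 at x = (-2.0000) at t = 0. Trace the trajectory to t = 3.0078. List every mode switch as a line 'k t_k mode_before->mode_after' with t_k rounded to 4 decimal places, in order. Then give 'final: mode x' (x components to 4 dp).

Mode 0: guard c·x = -0.2818 hit at Δt = 0.9830 (t = 0.9830), x⁻ = (-0.2818) → reset → x⁺ = (-0.2074), jump to mode 1
Mode 1: guard c·x = 1.0592 hit at Δt = 0.6116 (t = 1.5946), x⁻ = (-1.0592) → reset → x⁺ = (-1.1445), jump to mode 0
Mode 0: guard c·x = -0.2818 hit at Δt = 0.5008 (t = 2.0954), x⁻ = (-0.2818) → reset → x⁺ = (-0.2074), jump to mode 1
Mode 1: guard c·x = 1.0592 hit at Δt = 0.6116 (t = 2.7070), x⁻ = (-1.0592) → reset → x⁺ = (-1.1445), jump to mode 0
Mode 0: flow for 0.3008 to horizon, guard not reached → x = (-0.6232)

1 0.9830 0->1
2 1.5946 1->0
3 2.0954 0->1
4 2.7070 1->0
final: 0 -0.6232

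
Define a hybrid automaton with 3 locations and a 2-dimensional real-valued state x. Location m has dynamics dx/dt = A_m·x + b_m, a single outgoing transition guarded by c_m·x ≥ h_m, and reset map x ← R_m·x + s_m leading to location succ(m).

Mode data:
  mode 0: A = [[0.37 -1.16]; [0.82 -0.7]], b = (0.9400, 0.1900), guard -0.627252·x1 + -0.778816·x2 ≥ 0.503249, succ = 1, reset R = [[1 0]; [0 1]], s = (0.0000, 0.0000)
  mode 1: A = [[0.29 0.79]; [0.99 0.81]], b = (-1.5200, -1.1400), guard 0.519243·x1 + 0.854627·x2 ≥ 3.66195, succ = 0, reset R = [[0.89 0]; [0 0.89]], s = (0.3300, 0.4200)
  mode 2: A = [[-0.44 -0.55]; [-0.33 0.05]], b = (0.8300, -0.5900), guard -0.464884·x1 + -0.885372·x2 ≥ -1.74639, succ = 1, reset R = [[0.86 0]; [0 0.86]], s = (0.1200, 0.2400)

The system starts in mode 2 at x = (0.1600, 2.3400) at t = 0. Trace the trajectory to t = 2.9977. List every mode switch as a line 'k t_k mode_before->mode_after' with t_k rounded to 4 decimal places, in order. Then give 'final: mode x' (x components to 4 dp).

1 0.6589 2->1
2 2.0406 1->0
final: 0 -1.1902 1.8997

Mode 2: guard c·x = -1.7464 hit at Δt = 0.6589 (t = 0.6589), x⁻ = (-0.0875, 2.0184) → reset → x⁺ = (0.0447, 1.9759), jump to mode 1
Mode 1: guard c·x = 3.6620 hit at Δt = 1.3817 (t = 2.0406), x⁻ = (0.9116, 3.7310) → reset → x⁺ = (1.1414, 3.7406), jump to mode 0
Mode 0: flow for 0.9571 to horizon, guard not reached → x = (-1.1902, 1.8997)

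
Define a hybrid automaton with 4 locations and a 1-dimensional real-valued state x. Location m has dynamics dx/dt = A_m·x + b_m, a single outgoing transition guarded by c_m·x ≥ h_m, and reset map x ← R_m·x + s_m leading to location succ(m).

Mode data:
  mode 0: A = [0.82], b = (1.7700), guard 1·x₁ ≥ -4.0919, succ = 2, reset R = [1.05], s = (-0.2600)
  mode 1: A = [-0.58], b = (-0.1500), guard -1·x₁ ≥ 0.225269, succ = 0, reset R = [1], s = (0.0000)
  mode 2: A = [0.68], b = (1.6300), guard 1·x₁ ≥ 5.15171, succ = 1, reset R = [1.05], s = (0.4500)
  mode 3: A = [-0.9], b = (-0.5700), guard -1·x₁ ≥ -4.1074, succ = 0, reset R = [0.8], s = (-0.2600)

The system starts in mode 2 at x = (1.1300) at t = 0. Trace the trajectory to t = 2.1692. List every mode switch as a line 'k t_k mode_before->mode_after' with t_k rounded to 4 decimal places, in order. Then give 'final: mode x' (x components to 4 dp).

1 1.1190 2->1
final: 1 3.0685

Mode 2: guard c·x = 5.1517 hit at Δt = 1.1190 (t = 1.1190), x⁻ = (5.1517) → reset → x⁺ = (5.8593), jump to mode 1
Mode 1: flow for 1.0502 to horizon, guard not reached → x = (3.0685)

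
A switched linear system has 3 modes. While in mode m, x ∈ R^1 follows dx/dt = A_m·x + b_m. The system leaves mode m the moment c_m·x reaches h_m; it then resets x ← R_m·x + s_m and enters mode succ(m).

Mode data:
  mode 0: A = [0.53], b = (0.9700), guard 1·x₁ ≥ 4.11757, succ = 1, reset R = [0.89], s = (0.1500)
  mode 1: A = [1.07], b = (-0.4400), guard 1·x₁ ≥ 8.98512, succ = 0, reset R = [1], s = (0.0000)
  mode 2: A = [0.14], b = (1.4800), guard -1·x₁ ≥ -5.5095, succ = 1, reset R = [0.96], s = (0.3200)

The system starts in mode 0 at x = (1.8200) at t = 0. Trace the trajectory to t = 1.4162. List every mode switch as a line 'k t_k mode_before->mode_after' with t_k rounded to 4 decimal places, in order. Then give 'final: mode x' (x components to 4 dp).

Mode 0: guard c·x = 4.1176 hit at Δt = 0.9212 (t = 0.9212), x⁻ = (4.1176) → reset → x⁺ = (3.8146), jump to mode 1
Mode 1: flow for 0.4950 to horizon, guard not reached → x = (6.1914)

1 0.9212 0->1
final: 1 6.1914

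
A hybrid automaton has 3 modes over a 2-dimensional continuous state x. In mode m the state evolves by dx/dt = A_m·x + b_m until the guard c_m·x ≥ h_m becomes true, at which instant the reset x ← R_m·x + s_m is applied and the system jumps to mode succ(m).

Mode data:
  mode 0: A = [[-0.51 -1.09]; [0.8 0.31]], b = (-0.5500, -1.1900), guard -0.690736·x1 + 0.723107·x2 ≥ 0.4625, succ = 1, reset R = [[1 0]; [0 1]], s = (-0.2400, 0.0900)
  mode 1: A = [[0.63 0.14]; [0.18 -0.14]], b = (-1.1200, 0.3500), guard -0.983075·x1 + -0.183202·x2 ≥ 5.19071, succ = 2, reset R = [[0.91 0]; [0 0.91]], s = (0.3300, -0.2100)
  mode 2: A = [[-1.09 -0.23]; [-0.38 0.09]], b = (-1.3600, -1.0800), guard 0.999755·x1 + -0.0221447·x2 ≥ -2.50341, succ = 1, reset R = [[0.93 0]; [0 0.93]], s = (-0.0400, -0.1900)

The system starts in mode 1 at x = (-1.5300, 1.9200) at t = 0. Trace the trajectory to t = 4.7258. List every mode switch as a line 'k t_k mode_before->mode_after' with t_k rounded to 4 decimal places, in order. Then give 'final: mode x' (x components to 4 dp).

1 1.3651 1->2
2 2.4572 2->1
3 3.3699 1->2
4 4.3302 2->1
final: 1 -3.5074 0.2617

Mode 1: guard c·x = 5.1907 hit at Δt = 1.3651 (t = 1.3651), x⁻ = (-5.5193, 1.2838) → reset → x⁺ = (-4.6926, 0.9583), jump to mode 2
Mode 2: guard c·x = -2.5034 hit at Δt = 1.0921 (t = 2.4572), x⁻ = (-2.4754, 1.2921) → reset → x⁺ = (-2.3421, 1.0117), jump to mode 1
Mode 1: guard c·x = 5.1907 hit at Δt = 0.9127 (t = 3.3699), x⁻ = (-5.3941, 0.6117) → reset → x⁺ = (-4.5786, 0.3467), jump to mode 2
Mode 2: guard c·x = -2.5034 hit at Δt = 0.9603 (t = 4.3302), x⁻ = (-2.4912, 0.5781) → reset → x⁺ = (-2.3568, 0.3476), jump to mode 1
Mode 1: flow for 0.3956 to horizon, guard not reached → x = (-3.5074, 0.2617)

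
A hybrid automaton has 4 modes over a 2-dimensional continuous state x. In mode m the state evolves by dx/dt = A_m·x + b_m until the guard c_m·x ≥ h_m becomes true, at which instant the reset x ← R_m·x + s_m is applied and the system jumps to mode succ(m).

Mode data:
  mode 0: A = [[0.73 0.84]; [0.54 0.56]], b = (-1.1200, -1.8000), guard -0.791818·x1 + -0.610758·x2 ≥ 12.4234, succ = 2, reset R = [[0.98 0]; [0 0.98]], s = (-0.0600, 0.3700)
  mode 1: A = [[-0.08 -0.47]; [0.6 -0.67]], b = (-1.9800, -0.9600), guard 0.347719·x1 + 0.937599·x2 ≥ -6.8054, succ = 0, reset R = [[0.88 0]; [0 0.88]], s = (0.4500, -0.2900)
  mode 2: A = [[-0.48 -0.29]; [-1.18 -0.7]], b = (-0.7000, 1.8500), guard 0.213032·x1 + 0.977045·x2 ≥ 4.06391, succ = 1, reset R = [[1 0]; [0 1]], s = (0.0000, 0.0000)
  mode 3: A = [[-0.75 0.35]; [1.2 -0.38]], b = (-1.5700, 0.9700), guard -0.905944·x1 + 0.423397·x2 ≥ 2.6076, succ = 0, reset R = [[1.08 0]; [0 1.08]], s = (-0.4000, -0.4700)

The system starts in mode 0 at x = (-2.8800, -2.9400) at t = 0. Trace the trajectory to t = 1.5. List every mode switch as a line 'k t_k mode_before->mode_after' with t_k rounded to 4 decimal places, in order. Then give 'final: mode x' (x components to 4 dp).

1 0.6771 0->2
final: 2 -6.3808 2.3130

Mode 0: guard c·x = 12.4234 hit at Δt = 0.6771 (t = 0.6771), x⁻ = (-9.3753, -8.1863) → reset → x⁺ = (-9.2478, -7.6526), jump to mode 2
Mode 2: flow for 0.8229 to horizon, guard not reached → x = (-6.3808, 2.3130)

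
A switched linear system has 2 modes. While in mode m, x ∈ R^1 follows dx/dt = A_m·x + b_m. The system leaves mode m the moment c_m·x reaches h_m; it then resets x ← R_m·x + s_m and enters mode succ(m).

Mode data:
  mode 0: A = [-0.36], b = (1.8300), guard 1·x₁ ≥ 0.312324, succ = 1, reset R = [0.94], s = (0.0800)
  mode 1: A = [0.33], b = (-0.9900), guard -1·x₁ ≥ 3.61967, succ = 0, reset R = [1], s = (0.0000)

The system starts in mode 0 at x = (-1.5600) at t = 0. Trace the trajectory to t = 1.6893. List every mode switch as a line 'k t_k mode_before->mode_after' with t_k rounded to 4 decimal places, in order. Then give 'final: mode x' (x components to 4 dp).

Mode 0: guard c·x = 0.3123 hit at Δt = 0.9196 (t = 0.9196), x⁻ = (0.3123) → reset → x⁺ = (0.3736), jump to mode 1
Mode 1: flow for 0.7697 to horizon, guard not reached → x = (-0.3859)

1 0.9196 0->1
final: 1 -0.3859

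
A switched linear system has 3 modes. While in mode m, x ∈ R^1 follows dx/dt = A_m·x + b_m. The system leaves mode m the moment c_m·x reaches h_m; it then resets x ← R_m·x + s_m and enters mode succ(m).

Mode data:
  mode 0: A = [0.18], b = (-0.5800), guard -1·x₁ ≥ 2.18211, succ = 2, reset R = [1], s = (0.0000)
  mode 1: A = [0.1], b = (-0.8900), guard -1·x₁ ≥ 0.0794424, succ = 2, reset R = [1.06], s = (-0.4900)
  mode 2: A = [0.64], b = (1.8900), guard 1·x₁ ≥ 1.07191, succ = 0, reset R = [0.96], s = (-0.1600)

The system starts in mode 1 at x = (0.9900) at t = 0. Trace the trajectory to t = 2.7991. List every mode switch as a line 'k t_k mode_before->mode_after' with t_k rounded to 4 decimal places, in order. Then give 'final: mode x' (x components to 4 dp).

Mode 1: guard c·x = 0.0794 hit at Δt = 1.2681 (t = 1.2681), x⁻ = (-0.0794) → reset → x⁺ = (-0.5742), jump to mode 2
Mode 2: guard c·x = 1.0719 hit at Δt = 0.8217 (t = 2.0898), x⁻ = (1.0719) → reset → x⁺ = (0.8690), jump to mode 0
Mode 0: flow for 0.7093 to horizon, guard not reached → x = (0.5486)

1 1.2681 1->2
2 2.0898 2->0
final: 0 0.5486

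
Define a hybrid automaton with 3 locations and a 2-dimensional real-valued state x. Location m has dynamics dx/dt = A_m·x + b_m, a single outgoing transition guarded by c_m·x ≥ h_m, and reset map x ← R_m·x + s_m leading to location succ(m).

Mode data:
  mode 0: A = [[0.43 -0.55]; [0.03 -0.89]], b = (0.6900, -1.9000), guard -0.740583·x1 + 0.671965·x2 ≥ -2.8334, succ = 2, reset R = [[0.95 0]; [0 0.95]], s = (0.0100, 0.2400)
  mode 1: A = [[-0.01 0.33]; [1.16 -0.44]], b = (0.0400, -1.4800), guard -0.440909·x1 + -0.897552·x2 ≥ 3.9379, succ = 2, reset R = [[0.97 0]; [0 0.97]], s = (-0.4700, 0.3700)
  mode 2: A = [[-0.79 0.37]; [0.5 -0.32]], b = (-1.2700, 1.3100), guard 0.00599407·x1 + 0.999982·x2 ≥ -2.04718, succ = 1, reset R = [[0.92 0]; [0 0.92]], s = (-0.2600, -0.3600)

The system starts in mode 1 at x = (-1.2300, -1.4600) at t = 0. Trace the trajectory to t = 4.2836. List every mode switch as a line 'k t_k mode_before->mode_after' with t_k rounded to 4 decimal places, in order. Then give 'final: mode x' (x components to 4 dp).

1 0.9144 1->2
2 2.0185 2->1
3 2.2445 1->2
4 3.2440 2->1
5 3.4155 1->2
final: 2 -3.0492 -2.0669

Mode 1: guard c·x = 3.9379 hit at Δt = 0.9144 (t = 0.9144), x⁻ = (-1.9209, -3.4438) → reset → x⁺ = (-2.3332, -2.9705), jump to mode 2
Mode 2: guard c·x = -2.0472 hit at Δt = 1.1041 (t = 2.0185), x⁻ = (-2.5644, -2.0318) → reset → x⁺ = (-2.6192, -2.2293), jump to mode 1
Mode 1: guard c·x = 3.9379 hit at Δt = 0.2260 (t = 2.2445), x⁻ = (-2.7997, -3.0121) → reset → x⁺ = (-3.1857, -2.5517), jump to mode 2
Mode 2: guard c·x = -2.0472 hit at Δt = 0.9995 (t = 3.2440), x⁻ = (-2.9007, -2.0298) → reset → x⁺ = (-2.9286, -2.2274), jump to mode 1
Mode 1: guard c·x = 3.9379 hit at Δt = 0.1715 (t = 3.4155), x⁻ = (-3.0614, -2.8835) → reset → x⁺ = (-3.4395, -2.4270), jump to mode 2
Mode 2: flow for 0.8681 to horizon, guard not reached → x = (-3.0492, -2.0669)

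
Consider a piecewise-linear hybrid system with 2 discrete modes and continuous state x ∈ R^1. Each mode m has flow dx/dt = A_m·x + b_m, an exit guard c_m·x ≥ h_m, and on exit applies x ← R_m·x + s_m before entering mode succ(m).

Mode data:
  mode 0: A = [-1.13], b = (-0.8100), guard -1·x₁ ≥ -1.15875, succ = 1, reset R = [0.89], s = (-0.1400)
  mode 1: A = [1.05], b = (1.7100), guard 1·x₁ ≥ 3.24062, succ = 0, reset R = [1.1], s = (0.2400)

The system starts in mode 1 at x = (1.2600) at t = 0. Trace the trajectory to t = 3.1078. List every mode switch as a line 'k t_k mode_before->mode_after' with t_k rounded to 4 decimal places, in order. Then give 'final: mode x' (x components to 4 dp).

Mode 1: guard c·x = 3.2406 hit at Δt = 0.4973 (t = 0.4973), x⁻ = (3.2406) → reset → x⁺ = (3.8047), jump to mode 0
Mode 0: guard c·x = -1.1587 hit at Δt = 0.7787 (t = 1.2760), x⁻ = (1.1587) → reset → x⁺ = (0.8913), jump to mode 1
Mode 1: guard c·x = 3.2406 hit at Δt = 0.6274 (t = 1.9034), x⁻ = (3.2406) → reset → x⁺ = (3.8047), jump to mode 0
Mode 0: guard c·x = -1.1587 hit at Δt = 0.7787 (t = 2.6821), x⁻ = (1.1587) → reset → x⁺ = (0.8913), jump to mode 1
Mode 1: flow for 0.4257 to horizon, guard not reached → x = (2.3116)

1 0.4973 1->0
2 1.2760 0->1
3 1.9034 1->0
4 2.6821 0->1
final: 1 2.3116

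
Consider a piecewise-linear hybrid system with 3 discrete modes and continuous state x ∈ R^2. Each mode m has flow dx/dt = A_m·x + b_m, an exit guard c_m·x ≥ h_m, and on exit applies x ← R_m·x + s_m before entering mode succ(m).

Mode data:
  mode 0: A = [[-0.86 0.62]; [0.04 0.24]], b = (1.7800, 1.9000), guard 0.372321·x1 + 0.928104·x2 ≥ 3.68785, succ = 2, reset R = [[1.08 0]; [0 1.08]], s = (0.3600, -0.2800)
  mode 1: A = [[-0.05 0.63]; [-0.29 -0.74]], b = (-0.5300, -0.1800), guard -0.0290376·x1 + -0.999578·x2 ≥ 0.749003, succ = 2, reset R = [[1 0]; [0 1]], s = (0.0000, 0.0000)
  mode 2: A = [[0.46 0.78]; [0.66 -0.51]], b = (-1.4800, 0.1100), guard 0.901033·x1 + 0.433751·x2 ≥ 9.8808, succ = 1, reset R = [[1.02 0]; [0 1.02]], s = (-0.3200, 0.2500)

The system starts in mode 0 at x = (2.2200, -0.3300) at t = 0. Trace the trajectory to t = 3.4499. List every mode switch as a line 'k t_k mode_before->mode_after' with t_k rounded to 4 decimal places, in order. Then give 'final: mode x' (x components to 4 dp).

1 1.3897 0->2
2 2.6596 2->1
final: 1 9.1932 1.3922

Mode 0: guard c·x = 3.6879 hit at Δt = 1.3897 (t = 1.3897), x⁻ = (2.8530, 2.8290) → reset → x⁺ = (3.4413, 2.7753), jump to mode 2
Mode 2: guard c·x = 9.8808 hit at Δt = 1.2699 (t = 2.6596), x⁻ = (8.4938, 5.1356) → reset → x⁺ = (8.3437, 5.4883), jump to mode 1
Mode 1: flow for 0.7903 to horizon, guard not reached → x = (9.1932, 1.3922)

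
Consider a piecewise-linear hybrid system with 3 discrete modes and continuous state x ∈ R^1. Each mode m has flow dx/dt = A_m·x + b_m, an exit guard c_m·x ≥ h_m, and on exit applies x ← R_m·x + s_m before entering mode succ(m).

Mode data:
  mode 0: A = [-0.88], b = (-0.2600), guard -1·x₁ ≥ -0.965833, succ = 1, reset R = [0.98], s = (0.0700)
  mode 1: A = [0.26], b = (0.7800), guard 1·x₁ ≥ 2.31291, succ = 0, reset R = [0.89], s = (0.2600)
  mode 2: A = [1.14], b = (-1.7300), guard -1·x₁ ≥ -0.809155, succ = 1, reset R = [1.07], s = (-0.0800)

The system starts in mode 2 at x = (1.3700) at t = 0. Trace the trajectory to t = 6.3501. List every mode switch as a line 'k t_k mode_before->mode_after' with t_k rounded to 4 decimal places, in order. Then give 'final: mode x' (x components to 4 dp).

1 1.3762 2->1
2 2.6796 1->0
3 3.5077 0->1
4 4.5836 1->0
5 5.4117 0->1
final: 1 2.1264

Mode 2: guard c·x = -0.8092 hit at Δt = 1.3762 (t = 1.3762), x⁻ = (0.8092) → reset → x⁺ = (0.7858), jump to mode 1
Mode 1: guard c·x = 2.3129 hit at Δt = 1.3034 (t = 2.6796), x⁻ = (2.3129) → reset → x⁺ = (2.3185), jump to mode 0
Mode 0: guard c·x = -0.9658 hit at Δt = 0.8281 (t = 3.5077), x⁻ = (0.9658) → reset → x⁺ = (1.0165), jump to mode 1
Mode 1: guard c·x = 2.3129 hit at Δt = 1.0759 (t = 4.5836), x⁻ = (2.3129) → reset → x⁺ = (2.3185), jump to mode 0
Mode 0: guard c·x = -0.9658 hit at Δt = 0.8281 (t = 5.4117), x⁻ = (0.9658) → reset → x⁺ = (1.0165), jump to mode 1
Mode 1: flow for 0.9384 to horizon, guard not reached → x = (2.1264)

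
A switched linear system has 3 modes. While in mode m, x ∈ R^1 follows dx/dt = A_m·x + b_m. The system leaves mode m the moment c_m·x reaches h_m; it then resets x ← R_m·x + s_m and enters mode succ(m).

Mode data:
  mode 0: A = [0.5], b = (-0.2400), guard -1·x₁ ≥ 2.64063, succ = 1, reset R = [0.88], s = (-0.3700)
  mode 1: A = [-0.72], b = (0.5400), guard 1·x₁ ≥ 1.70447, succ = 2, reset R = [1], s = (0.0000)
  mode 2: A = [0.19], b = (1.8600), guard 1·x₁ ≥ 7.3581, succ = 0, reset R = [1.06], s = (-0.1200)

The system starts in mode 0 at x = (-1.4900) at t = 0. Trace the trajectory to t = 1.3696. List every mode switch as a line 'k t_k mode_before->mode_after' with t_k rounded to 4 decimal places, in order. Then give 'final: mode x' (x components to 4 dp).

1 0.9200 0->1
final: 1 -1.7414

Mode 0: guard c·x = 2.6406 hit at Δt = 0.9200 (t = 0.9200), x⁻ = (-2.6406) → reset → x⁺ = (-2.6938), jump to mode 1
Mode 1: flow for 0.4496 to horizon, guard not reached → x = (-1.7414)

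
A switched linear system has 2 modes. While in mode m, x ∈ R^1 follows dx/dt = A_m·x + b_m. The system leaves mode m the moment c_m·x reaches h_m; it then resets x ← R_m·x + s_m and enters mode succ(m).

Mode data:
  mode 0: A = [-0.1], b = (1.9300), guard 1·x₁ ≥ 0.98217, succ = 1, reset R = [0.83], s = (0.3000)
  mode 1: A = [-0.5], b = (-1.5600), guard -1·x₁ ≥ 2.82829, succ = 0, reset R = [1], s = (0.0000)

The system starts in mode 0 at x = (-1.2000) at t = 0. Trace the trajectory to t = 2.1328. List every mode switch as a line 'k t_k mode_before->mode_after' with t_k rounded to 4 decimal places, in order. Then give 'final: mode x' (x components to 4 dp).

1 1.1255 0->1
final: 1 -0.5606

Mode 0: guard c·x = 0.9822 hit at Δt = 1.1255 (t = 1.1255), x⁻ = (0.9822) → reset → x⁺ = (1.1152), jump to mode 1
Mode 1: flow for 1.0073 to horizon, guard not reached → x = (-0.5606)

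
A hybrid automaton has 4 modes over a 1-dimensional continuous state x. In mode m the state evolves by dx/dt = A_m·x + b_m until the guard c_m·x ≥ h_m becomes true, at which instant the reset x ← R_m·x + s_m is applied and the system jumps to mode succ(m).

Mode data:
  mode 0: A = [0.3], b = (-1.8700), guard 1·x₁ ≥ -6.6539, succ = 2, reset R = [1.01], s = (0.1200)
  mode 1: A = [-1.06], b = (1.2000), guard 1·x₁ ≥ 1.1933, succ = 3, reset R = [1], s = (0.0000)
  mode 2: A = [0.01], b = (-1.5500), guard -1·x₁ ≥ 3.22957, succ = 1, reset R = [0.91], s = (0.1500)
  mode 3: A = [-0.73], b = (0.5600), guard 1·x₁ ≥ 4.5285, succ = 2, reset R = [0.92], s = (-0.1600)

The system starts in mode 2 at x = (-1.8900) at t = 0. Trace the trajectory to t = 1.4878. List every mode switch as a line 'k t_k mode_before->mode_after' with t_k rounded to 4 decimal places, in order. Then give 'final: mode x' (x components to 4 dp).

1 0.8502 2->1
final: 1 -0.8626

Mode 2: guard c·x = 3.2296 hit at Δt = 0.8502 (t = 0.8502), x⁻ = (-3.2296) → reset → x⁺ = (-2.7889), jump to mode 1
Mode 1: flow for 0.6376 to horizon, guard not reached → x = (-0.8626)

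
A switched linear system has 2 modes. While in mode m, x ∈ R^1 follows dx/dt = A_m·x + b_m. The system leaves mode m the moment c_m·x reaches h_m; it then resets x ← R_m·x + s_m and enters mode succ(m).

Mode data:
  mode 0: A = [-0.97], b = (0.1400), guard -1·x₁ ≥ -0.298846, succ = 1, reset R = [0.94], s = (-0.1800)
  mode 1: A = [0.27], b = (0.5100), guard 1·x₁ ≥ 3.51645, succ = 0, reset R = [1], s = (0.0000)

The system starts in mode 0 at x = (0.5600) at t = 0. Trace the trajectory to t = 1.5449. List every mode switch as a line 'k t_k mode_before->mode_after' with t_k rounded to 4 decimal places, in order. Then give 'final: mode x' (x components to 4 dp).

Mode 0: guard c·x = -0.2988 hit at Δt = 1.0202 (t = 1.0202), x⁻ = (0.2988) → reset → x⁺ = (0.1009), jump to mode 1
Mode 1: flow for 0.5247 to horizon, guard not reached → x = (0.4038)

1 1.0202 0->1
final: 1 0.4038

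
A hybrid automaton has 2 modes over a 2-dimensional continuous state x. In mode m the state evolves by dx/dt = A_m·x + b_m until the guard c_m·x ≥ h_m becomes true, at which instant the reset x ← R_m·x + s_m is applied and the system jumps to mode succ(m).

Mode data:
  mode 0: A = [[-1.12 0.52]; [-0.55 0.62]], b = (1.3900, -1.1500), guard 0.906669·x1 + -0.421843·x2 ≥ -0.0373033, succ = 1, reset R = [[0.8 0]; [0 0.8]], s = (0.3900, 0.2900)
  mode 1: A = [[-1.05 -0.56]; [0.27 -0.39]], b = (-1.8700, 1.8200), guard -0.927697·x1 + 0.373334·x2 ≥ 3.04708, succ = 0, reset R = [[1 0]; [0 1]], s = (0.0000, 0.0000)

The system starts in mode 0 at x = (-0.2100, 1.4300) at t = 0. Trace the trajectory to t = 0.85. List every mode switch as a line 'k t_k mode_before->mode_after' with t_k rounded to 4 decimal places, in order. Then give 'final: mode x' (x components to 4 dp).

1 0.4033 0->1
final: 1 -0.4725 1.8518

Mode 0: guard c·x = -0.0373 hit at Δt = 0.4033 (t = 0.4033), x⁻ = (0.5465, 1.2630) → reset → x⁺ = (0.8272, 1.3004), jump to mode 1
Mode 1: flow for 0.4467 to horizon, guard not reached → x = (-0.4725, 1.8518)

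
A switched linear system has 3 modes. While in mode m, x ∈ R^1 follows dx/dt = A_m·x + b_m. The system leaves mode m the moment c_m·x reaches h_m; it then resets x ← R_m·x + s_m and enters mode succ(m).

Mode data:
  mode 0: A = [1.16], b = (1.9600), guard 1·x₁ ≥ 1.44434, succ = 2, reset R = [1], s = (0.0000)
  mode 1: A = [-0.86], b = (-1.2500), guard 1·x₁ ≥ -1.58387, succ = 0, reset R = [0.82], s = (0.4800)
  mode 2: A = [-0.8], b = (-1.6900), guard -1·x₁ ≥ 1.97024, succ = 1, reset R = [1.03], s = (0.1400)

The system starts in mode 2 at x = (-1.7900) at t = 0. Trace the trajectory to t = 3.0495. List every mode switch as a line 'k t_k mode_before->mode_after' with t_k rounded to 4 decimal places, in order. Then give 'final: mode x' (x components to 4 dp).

Mode 2: guard c·x = 1.9702 hit at Δt = 1.0231 (t = 1.0231), x⁻ = (-1.9702) → reset → x⁺ = (-1.8893), jump to mode 1
Mode 1: guard c·x = -1.5839 hit at Δt = 1.4033 (t = 2.4264), x⁻ = (-1.5839) → reset → x⁺ = (-0.8188), jump to mode 0
Mode 0: flow for 0.6231 to horizon, guard not reached → x = (0.1046)

1 1.0231 2->1
2 2.4264 1->0
final: 0 0.1046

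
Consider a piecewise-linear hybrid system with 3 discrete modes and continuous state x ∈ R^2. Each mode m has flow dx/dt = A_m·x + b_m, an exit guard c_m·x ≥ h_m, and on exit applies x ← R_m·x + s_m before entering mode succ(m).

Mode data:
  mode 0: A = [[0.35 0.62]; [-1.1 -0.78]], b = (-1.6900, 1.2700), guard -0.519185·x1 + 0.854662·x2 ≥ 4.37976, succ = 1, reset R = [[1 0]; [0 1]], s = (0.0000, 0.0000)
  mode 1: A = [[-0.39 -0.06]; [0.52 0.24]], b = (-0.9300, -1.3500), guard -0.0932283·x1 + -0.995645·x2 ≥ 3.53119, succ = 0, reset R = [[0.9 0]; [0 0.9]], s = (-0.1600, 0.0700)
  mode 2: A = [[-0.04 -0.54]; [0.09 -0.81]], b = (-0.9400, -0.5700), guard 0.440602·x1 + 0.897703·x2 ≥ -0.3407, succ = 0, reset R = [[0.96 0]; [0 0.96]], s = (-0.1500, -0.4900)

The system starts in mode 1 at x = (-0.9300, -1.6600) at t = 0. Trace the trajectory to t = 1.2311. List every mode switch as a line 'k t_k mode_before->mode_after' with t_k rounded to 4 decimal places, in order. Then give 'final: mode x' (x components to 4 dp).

1 0.7074 1->0
final: 0 -3.0687 -0.3969

Mode 1: guard c·x = 3.5312 hit at Δt = 0.7074 (t = 0.7074), x⁻ = (-1.1859, -3.4356) → reset → x⁺ = (-1.2273, -3.0220), jump to mode 0
Mode 0: flow for 0.5237 to horizon, guard not reached → x = (-3.0687, -0.3969)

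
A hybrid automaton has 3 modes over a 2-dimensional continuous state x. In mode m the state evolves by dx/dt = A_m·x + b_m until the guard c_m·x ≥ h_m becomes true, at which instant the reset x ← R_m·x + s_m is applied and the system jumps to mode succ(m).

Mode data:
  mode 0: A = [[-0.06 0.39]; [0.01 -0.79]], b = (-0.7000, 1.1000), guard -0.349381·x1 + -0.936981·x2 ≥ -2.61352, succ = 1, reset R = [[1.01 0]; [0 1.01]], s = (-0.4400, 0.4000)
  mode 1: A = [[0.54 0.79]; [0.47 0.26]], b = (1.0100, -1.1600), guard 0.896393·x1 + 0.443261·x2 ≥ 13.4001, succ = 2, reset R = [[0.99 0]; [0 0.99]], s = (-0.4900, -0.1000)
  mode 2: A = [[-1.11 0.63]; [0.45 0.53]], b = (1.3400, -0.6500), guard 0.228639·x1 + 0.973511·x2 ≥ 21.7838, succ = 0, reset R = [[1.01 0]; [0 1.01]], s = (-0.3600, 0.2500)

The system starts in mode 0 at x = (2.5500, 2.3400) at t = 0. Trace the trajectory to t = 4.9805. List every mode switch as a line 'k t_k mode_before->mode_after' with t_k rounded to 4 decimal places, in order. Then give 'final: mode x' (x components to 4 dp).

1 0.9553 0->1
2 2.3603 1->2
3 3.8022 2->0
final: 0 14.0473 9.0501

Mode 0: guard c·x = -2.6135 hit at Δt = 0.9553 (t = 0.9553), x⁻ = (2.5058, 1.8550) → reset → x⁺ = (2.0908, 2.2735), jump to mode 1
Mode 1: guard c·x = 13.4001 hit at Δt = 1.4050 (t = 2.3603), x⁻ = (12.0062, 5.9509) → reset → x⁺ = (11.3961, 5.7914), jump to mode 2
Mode 2: guard c·x = 21.7838 hit at Δt = 1.4419 (t = 3.8022), x⁻ = (9.5956, 20.1229) → reset → x⁺ = (9.3316, 20.5741), jump to mode 0
Mode 0: flow for 1.1783 to horizon, guard not reached → x = (14.0473, 9.0501)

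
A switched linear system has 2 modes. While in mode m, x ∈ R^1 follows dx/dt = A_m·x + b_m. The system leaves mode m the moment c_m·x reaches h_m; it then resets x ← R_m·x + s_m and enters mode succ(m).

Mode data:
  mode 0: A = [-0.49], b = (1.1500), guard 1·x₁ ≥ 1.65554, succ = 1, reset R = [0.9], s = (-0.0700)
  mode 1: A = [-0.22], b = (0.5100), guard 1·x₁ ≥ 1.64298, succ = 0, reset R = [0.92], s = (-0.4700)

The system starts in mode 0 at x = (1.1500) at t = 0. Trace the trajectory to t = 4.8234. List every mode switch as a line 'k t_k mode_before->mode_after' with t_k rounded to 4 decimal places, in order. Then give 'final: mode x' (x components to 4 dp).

Mode 0: guard c·x = 1.6555 hit at Δt = 1.1200 (t = 1.1200), x⁻ = (1.6555) → reset → x⁺ = (1.4200), jump to mode 1
Mode 1: guard c·x = 1.6430 hit at Δt = 1.2972 (t = 2.4172), x⁻ = (1.6430) → reset → x⁺ = (1.0415), jump to mode 0
Mode 0: guard c·x = 1.6555 hit at Δt = 1.2970 (t = 3.7142), x⁻ = (1.6555) → reset → x⁺ = (1.4200), jump to mode 1
Mode 1: flow for 1.1092 to horizon, guard not reached → x = (1.6145)

1 1.1200 0->1
2 2.4172 1->0
3 3.7142 0->1
final: 1 1.6145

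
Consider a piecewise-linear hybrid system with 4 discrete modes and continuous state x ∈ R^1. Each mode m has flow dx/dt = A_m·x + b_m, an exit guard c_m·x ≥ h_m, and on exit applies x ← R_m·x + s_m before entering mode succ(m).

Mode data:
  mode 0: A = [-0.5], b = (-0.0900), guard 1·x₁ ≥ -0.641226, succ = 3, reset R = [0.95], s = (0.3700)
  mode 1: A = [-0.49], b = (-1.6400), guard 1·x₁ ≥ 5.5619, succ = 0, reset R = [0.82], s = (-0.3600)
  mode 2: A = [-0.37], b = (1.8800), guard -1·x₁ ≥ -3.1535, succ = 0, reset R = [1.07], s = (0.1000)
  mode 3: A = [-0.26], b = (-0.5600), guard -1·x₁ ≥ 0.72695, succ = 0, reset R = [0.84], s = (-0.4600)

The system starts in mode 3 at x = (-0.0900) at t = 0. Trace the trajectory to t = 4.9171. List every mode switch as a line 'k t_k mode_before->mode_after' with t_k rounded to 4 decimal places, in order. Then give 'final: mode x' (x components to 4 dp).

1 1.4195 3->0
2 2.7356 0->3
3 3.8666 3->0
final: 0 -0.7067

Mode 3: guard c·x = 0.7269 hit at Δt = 1.4195 (t = 1.4195), x⁻ = (-0.7269) → reset → x⁺ = (-1.0706), jump to mode 0
Mode 0: guard c·x = -0.6412 hit at Δt = 1.3161 (t = 2.7356), x⁻ = (-0.6412) → reset → x⁺ = (-0.2392), jump to mode 3
Mode 3: guard c·x = 0.7269 hit at Δt = 1.1310 (t = 3.8666), x⁻ = (-0.7269) → reset → x⁺ = (-1.0706), jump to mode 0
Mode 0: flow for 1.0505 to horizon, guard not reached → x = (-0.7067)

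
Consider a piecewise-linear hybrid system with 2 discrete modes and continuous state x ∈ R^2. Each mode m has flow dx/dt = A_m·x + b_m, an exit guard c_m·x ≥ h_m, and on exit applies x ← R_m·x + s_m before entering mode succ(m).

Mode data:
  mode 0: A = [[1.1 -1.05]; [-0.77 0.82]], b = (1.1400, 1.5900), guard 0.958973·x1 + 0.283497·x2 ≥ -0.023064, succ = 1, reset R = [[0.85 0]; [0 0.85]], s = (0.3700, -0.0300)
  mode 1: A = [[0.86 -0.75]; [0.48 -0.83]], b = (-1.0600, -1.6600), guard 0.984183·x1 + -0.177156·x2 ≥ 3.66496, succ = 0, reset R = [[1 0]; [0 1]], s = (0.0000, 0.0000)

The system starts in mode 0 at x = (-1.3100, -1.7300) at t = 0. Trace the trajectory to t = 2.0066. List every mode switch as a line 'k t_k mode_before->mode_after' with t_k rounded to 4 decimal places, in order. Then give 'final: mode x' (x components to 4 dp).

Mode 0: guard c·x = -0.0231 hit at Δt = 0.8476 (t = 0.8476), x⁻ = (0.2360, -0.8798) → reset → x⁺ = (0.5706, -0.7778), jump to mode 1
Mode 1: flow for 1.1590 to horizon, guard not reached → x = (0.9895, -1.2670)

1 0.8476 0->1
final: 1 0.9895 -1.2670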